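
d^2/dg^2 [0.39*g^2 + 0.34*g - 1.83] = 0.780000000000000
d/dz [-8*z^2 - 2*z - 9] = -16*z - 2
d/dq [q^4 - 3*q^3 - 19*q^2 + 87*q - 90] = 4*q^3 - 9*q^2 - 38*q + 87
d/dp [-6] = 0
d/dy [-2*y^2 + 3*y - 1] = 3 - 4*y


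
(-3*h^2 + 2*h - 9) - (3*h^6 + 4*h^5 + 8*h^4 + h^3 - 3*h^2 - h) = -3*h^6 - 4*h^5 - 8*h^4 - h^3 + 3*h - 9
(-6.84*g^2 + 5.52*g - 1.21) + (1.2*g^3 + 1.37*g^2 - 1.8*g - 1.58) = 1.2*g^3 - 5.47*g^2 + 3.72*g - 2.79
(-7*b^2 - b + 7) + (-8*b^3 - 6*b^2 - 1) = -8*b^3 - 13*b^2 - b + 6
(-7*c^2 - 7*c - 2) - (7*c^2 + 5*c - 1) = -14*c^2 - 12*c - 1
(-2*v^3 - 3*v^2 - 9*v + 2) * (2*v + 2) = -4*v^4 - 10*v^3 - 24*v^2 - 14*v + 4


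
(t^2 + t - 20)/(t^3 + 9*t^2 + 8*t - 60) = (t - 4)/(t^2 + 4*t - 12)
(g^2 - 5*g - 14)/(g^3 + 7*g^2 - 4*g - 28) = (g - 7)/(g^2 + 5*g - 14)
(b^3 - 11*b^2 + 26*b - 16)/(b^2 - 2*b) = b - 9 + 8/b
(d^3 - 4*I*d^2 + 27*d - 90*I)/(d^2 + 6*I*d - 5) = (d^2 - 9*I*d - 18)/(d + I)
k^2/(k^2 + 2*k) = k/(k + 2)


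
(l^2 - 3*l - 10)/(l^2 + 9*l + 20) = (l^2 - 3*l - 10)/(l^2 + 9*l + 20)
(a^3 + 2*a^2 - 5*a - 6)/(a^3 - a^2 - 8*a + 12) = (a + 1)/(a - 2)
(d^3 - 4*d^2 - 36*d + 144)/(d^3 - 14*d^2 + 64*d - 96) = (d + 6)/(d - 4)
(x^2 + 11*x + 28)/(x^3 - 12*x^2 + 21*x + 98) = (x^2 + 11*x + 28)/(x^3 - 12*x^2 + 21*x + 98)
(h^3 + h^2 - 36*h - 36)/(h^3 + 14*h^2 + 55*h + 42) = (h - 6)/(h + 7)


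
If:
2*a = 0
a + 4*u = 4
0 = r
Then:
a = 0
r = 0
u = 1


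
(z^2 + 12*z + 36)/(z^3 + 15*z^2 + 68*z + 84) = (z + 6)/(z^2 + 9*z + 14)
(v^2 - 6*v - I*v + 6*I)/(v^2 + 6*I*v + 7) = (v - 6)/(v + 7*I)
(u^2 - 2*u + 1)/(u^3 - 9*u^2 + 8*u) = (u - 1)/(u*(u - 8))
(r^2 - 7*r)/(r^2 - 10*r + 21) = r/(r - 3)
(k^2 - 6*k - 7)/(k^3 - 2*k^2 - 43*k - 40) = (k - 7)/(k^2 - 3*k - 40)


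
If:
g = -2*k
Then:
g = -2*k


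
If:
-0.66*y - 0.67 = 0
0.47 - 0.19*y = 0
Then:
No Solution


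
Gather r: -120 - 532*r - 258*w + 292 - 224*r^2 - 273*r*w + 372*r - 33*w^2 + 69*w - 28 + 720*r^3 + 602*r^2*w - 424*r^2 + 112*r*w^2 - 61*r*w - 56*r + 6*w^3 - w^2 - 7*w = 720*r^3 + r^2*(602*w - 648) + r*(112*w^2 - 334*w - 216) + 6*w^3 - 34*w^2 - 196*w + 144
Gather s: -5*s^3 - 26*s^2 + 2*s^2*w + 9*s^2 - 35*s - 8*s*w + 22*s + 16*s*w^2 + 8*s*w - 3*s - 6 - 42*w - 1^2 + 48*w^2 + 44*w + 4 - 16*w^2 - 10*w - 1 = -5*s^3 + s^2*(2*w - 17) + s*(16*w^2 - 16) + 32*w^2 - 8*w - 4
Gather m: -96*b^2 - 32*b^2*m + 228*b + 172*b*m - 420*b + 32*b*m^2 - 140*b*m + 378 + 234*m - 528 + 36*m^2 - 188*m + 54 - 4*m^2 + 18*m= -96*b^2 - 192*b + m^2*(32*b + 32) + m*(-32*b^2 + 32*b + 64) - 96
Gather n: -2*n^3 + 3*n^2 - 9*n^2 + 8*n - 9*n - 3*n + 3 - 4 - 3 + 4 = -2*n^3 - 6*n^2 - 4*n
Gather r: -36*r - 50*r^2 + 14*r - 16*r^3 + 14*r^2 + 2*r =-16*r^3 - 36*r^2 - 20*r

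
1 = 1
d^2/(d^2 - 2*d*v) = d/(d - 2*v)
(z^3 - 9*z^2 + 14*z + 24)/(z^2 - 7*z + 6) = (z^2 - 3*z - 4)/(z - 1)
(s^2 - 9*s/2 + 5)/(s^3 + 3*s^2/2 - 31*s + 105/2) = (s - 2)/(s^2 + 4*s - 21)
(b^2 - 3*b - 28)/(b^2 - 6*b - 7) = (b + 4)/(b + 1)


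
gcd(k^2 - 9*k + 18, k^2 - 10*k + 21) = k - 3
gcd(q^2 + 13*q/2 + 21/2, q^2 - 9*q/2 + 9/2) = 1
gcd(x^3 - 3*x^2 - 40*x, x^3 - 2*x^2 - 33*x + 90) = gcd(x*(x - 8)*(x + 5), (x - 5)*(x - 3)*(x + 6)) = 1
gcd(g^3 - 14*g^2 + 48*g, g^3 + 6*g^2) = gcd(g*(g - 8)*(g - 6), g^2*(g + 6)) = g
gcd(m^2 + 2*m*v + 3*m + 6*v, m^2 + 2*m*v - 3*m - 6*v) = m + 2*v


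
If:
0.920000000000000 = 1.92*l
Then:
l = 0.48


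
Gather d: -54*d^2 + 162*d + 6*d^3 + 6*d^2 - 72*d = 6*d^3 - 48*d^2 + 90*d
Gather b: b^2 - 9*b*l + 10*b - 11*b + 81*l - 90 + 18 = b^2 + b*(-9*l - 1) + 81*l - 72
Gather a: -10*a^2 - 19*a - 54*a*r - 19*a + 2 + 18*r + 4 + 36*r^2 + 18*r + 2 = -10*a^2 + a*(-54*r - 38) + 36*r^2 + 36*r + 8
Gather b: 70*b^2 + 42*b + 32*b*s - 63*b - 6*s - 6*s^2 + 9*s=70*b^2 + b*(32*s - 21) - 6*s^2 + 3*s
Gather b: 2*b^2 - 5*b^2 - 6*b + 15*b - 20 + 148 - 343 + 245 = -3*b^2 + 9*b + 30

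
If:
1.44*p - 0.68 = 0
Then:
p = 0.47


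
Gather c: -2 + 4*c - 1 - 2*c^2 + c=-2*c^2 + 5*c - 3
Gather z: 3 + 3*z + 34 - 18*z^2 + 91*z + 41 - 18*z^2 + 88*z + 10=-36*z^2 + 182*z + 88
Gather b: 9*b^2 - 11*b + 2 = 9*b^2 - 11*b + 2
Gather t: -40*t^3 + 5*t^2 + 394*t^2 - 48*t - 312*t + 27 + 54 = -40*t^3 + 399*t^2 - 360*t + 81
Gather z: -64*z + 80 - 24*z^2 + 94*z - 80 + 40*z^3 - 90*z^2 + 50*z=40*z^3 - 114*z^2 + 80*z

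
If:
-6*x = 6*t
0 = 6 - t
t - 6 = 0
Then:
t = 6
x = -6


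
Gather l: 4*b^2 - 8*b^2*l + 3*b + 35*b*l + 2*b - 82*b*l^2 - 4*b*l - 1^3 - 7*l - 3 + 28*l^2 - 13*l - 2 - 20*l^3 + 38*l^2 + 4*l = 4*b^2 + 5*b - 20*l^3 + l^2*(66 - 82*b) + l*(-8*b^2 + 31*b - 16) - 6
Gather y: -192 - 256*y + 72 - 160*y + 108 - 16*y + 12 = -432*y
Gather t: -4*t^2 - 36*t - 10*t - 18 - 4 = -4*t^2 - 46*t - 22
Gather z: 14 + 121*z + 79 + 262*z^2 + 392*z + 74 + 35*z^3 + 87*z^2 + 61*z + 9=35*z^3 + 349*z^2 + 574*z + 176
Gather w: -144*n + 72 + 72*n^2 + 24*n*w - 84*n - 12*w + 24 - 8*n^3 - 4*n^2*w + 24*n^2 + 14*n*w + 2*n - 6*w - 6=-8*n^3 + 96*n^2 - 226*n + w*(-4*n^2 + 38*n - 18) + 90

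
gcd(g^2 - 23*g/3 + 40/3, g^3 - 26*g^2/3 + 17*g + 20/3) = g - 5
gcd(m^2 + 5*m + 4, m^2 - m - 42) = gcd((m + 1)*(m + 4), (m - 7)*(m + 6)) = 1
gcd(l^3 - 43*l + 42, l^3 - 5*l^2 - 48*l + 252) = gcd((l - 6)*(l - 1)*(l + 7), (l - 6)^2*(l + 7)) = l^2 + l - 42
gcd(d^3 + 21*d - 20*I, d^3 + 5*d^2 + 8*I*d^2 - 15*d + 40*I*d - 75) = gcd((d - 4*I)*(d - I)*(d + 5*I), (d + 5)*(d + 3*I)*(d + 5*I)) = d + 5*I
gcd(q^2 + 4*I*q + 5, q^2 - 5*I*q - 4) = q - I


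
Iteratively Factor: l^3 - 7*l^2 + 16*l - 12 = (l - 2)*(l^2 - 5*l + 6) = (l - 3)*(l - 2)*(l - 2)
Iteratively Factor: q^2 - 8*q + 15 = (q - 3)*(q - 5)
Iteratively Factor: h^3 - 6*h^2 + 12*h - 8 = (h - 2)*(h^2 - 4*h + 4) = (h - 2)^2*(h - 2)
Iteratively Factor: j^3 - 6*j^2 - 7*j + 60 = (j - 5)*(j^2 - j - 12) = (j - 5)*(j - 4)*(j + 3)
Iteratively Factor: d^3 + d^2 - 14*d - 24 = (d + 2)*(d^2 - d - 12) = (d + 2)*(d + 3)*(d - 4)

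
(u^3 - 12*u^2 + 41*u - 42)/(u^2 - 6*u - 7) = (u^2 - 5*u + 6)/(u + 1)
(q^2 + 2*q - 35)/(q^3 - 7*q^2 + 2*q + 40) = (q + 7)/(q^2 - 2*q - 8)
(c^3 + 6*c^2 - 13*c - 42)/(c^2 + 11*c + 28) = (c^2 - c - 6)/(c + 4)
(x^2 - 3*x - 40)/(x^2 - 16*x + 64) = (x + 5)/(x - 8)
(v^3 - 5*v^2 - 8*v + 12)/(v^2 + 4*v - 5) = (v^2 - 4*v - 12)/(v + 5)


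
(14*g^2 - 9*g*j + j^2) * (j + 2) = 14*g^2*j + 28*g^2 - 9*g*j^2 - 18*g*j + j^3 + 2*j^2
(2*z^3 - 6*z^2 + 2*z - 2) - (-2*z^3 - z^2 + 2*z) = 4*z^3 - 5*z^2 - 2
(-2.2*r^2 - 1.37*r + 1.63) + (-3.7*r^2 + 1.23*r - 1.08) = -5.9*r^2 - 0.14*r + 0.55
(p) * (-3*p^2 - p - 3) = -3*p^3 - p^2 - 3*p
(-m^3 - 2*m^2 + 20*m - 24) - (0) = -m^3 - 2*m^2 + 20*m - 24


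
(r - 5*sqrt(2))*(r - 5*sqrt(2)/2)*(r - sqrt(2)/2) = r^3 - 8*sqrt(2)*r^2 + 65*r/2 - 25*sqrt(2)/2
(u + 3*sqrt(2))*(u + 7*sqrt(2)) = u^2 + 10*sqrt(2)*u + 42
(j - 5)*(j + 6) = j^2 + j - 30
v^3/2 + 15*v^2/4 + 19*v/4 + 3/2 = (v/2 + 1/2)*(v + 1/2)*(v + 6)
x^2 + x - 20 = (x - 4)*(x + 5)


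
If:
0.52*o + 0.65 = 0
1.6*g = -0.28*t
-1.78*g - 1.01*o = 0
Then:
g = 0.71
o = -1.25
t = -4.05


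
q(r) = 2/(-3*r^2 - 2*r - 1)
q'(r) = 2*(6*r + 2)/(-3*r^2 - 2*r - 1)^2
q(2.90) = -0.06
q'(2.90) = 0.04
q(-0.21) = -2.81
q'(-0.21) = 2.92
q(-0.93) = -1.15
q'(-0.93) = -2.38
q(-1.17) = -0.72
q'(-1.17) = -1.31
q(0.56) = -0.65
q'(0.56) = 1.14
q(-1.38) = -0.51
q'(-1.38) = -0.80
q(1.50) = -0.19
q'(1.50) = 0.19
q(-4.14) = -0.05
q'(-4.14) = -0.02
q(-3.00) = -0.09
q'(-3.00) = -0.07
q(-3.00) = -0.09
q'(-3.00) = -0.07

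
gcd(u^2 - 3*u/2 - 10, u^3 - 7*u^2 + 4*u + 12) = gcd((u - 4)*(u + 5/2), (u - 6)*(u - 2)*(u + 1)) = 1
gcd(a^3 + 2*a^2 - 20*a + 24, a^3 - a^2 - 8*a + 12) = a^2 - 4*a + 4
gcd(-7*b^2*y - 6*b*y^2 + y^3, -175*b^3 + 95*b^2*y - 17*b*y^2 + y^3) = -7*b + y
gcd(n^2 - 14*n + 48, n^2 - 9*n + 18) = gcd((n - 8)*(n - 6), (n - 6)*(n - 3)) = n - 6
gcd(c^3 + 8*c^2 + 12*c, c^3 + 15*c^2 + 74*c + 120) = c + 6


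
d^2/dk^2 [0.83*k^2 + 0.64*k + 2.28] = 1.66000000000000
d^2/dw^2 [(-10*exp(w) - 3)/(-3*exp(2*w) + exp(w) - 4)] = (90*exp(4*w) + 138*exp(3*w) - 747*exp(2*w) - 101*exp(w) + 172)*exp(w)/(27*exp(6*w) - 27*exp(5*w) + 117*exp(4*w) - 73*exp(3*w) + 156*exp(2*w) - 48*exp(w) + 64)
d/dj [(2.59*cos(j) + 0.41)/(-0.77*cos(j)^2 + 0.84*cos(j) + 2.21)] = (1.9943*sin(j)^2 - 0.6314*cos(j) - 7.3738)*sin(j)/(-0.77*cos(j)^2 + 0.84*cos(j) + 2.21)^2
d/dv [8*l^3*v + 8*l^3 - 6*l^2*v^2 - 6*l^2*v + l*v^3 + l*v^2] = l*(8*l^2 - 12*l*v - 6*l + 3*v^2 + 2*v)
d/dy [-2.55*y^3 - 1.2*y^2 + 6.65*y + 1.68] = -7.65*y^2 - 2.4*y + 6.65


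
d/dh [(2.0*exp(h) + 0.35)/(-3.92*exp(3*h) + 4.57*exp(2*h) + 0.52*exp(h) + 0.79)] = (15.68*exp(3*h) - 5.024*exp(2*h) - 3.199*exp(h) + 1.398)*exp(h)/(15.3664*exp(6*h) - 35.8288*exp(5*h) + 16.8081*exp(4*h) - 1.4408*exp(3*h) + 7.491*exp(2*h) + 0.8216*exp(h) + 0.6241)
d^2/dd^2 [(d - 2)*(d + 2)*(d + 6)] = 6*d + 12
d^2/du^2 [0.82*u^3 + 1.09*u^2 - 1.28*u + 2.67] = 4.92*u + 2.18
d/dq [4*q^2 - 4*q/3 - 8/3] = 8*q - 4/3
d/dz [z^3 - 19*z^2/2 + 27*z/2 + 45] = 3*z^2 - 19*z + 27/2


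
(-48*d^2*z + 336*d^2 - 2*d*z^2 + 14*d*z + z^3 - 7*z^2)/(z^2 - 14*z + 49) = (-48*d^2 - 2*d*z + z^2)/(z - 7)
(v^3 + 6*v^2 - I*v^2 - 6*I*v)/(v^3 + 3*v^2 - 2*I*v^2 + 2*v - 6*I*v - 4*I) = v*(v^2 + v*(6 - I) - 6*I)/(v^3 + v^2*(3 - 2*I) + 2*v*(1 - 3*I) - 4*I)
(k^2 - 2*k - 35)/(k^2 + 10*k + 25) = (k - 7)/(k + 5)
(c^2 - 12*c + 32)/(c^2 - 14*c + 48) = (c - 4)/(c - 6)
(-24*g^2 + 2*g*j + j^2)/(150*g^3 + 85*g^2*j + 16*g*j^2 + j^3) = (-4*g + j)/(25*g^2 + 10*g*j + j^2)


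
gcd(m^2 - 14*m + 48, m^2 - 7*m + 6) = m - 6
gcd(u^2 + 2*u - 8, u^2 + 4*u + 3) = 1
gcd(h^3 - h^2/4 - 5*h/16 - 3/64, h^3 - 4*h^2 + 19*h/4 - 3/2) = 1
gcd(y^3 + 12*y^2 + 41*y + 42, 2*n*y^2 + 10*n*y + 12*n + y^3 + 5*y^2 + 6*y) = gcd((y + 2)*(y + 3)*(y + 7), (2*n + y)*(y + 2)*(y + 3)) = y^2 + 5*y + 6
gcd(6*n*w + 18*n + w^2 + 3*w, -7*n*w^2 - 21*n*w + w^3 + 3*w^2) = w + 3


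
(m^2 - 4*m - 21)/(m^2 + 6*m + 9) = (m - 7)/(m + 3)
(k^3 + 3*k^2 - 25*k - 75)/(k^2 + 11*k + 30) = (k^2 - 2*k - 15)/(k + 6)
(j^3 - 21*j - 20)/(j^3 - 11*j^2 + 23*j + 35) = (j + 4)/(j - 7)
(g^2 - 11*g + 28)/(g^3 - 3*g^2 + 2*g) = (g^2 - 11*g + 28)/(g*(g^2 - 3*g + 2))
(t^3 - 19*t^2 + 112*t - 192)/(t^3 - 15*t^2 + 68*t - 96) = (t - 8)/(t - 4)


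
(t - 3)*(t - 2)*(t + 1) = t^3 - 4*t^2 + t + 6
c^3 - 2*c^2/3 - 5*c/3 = c*(c - 5/3)*(c + 1)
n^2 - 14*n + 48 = (n - 8)*(n - 6)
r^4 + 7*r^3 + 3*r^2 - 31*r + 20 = (r - 1)^2*(r + 4)*(r + 5)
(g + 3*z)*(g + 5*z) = g^2 + 8*g*z + 15*z^2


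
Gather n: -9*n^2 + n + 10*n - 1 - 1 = -9*n^2 + 11*n - 2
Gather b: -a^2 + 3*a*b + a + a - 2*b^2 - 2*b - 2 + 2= -a^2 + 2*a - 2*b^2 + b*(3*a - 2)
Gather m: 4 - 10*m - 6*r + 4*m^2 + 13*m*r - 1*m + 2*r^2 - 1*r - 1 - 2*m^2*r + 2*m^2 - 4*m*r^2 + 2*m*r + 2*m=m^2*(6 - 2*r) + m*(-4*r^2 + 15*r - 9) + 2*r^2 - 7*r + 3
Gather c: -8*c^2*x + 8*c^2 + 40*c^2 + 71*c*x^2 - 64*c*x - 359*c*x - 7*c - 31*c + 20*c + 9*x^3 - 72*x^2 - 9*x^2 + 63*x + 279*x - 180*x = c^2*(48 - 8*x) + c*(71*x^2 - 423*x - 18) + 9*x^3 - 81*x^2 + 162*x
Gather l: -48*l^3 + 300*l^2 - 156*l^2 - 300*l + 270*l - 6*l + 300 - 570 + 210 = -48*l^3 + 144*l^2 - 36*l - 60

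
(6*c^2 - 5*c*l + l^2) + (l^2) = 6*c^2 - 5*c*l + 2*l^2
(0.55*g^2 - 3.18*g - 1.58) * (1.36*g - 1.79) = 0.748*g^3 - 5.3093*g^2 + 3.5434*g + 2.8282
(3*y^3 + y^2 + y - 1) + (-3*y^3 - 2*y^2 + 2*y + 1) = -y^2 + 3*y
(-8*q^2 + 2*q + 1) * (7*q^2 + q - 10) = -56*q^4 + 6*q^3 + 89*q^2 - 19*q - 10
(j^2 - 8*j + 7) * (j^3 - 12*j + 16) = j^5 - 8*j^4 - 5*j^3 + 112*j^2 - 212*j + 112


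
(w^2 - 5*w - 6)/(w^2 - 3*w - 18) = (w + 1)/(w + 3)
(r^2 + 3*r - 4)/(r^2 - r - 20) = (r - 1)/(r - 5)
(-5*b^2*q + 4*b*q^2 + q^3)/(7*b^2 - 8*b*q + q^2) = q*(5*b + q)/(-7*b + q)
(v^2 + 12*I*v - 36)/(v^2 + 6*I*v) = (v + 6*I)/v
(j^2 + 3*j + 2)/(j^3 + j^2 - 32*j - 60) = (j + 1)/(j^2 - j - 30)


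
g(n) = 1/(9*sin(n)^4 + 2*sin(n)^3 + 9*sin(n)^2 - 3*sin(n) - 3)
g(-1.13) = 0.09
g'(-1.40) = 0.04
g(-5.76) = -0.69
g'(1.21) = -0.15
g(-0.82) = 0.17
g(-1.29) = 0.07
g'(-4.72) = -0.00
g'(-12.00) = -12.68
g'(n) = (-36*sin(n)^3*cos(n) - 6*sin(n)^2*cos(n) - 18*sin(n)*cos(n) + 3*cos(n))/(9*sin(n)^4 + 2*sin(n)^3 + 9*sin(n)^2 - 3*sin(n) - 3)^2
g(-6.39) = -0.39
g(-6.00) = -0.33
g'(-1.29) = 0.07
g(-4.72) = 0.07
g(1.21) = 0.09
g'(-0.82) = 0.55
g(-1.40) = 0.07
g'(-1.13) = 0.13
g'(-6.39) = 0.73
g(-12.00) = -1.04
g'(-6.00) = -0.34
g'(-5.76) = -4.99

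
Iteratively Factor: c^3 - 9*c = (c + 3)*(c^2 - 3*c) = c*(c + 3)*(c - 3)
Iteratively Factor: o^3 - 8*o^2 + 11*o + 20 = (o - 5)*(o^2 - 3*o - 4) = (o - 5)*(o - 4)*(o + 1)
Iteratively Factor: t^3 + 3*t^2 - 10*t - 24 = (t - 3)*(t^2 + 6*t + 8) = (t - 3)*(t + 4)*(t + 2)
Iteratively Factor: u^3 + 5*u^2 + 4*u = (u + 1)*(u^2 + 4*u) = (u + 1)*(u + 4)*(u)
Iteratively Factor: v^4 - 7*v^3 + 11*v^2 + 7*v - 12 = (v - 1)*(v^3 - 6*v^2 + 5*v + 12) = (v - 4)*(v - 1)*(v^2 - 2*v - 3) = (v - 4)*(v - 3)*(v - 1)*(v + 1)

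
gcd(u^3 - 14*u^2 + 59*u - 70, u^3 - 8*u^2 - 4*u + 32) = u - 2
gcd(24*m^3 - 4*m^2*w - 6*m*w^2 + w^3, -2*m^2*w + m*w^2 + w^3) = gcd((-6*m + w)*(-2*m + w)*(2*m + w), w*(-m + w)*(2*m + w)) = 2*m + w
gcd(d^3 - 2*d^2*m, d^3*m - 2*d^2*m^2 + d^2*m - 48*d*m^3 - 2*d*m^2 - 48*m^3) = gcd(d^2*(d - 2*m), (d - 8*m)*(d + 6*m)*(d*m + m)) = 1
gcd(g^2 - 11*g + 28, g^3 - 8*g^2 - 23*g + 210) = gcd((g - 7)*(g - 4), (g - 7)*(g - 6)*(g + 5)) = g - 7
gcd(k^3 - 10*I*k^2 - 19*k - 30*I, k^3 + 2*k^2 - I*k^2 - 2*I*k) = 1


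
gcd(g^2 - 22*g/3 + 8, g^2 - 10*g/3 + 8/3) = g - 4/3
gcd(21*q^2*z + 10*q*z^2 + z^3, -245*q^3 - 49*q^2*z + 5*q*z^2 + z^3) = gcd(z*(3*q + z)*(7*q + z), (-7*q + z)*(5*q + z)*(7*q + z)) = 7*q + z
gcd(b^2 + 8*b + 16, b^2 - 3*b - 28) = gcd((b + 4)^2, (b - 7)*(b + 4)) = b + 4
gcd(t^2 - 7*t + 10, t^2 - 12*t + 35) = t - 5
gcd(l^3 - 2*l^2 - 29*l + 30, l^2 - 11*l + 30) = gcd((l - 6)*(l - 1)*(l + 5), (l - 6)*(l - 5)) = l - 6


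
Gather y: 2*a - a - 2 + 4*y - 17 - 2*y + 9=a + 2*y - 10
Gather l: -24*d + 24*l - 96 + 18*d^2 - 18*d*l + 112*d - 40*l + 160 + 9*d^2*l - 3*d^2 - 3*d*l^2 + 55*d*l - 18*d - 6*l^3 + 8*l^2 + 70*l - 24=15*d^2 + 70*d - 6*l^3 + l^2*(8 - 3*d) + l*(9*d^2 + 37*d + 54) + 40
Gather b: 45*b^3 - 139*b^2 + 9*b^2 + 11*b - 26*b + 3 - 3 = 45*b^3 - 130*b^2 - 15*b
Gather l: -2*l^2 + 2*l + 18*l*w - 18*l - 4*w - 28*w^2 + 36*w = -2*l^2 + l*(18*w - 16) - 28*w^2 + 32*w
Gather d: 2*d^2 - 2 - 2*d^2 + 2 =0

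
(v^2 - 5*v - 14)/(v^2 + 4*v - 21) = (v^2 - 5*v - 14)/(v^2 + 4*v - 21)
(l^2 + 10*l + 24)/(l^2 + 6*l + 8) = (l + 6)/(l + 2)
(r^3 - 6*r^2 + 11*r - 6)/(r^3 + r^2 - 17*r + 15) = (r - 2)/(r + 5)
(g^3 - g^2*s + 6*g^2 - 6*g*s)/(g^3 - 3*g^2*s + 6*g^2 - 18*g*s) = (-g + s)/(-g + 3*s)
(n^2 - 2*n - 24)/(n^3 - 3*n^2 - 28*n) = (n - 6)/(n*(n - 7))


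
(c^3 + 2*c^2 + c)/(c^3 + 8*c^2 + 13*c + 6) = c/(c + 6)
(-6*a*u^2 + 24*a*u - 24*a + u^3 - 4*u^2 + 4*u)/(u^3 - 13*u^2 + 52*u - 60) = (-6*a*u + 12*a + u^2 - 2*u)/(u^2 - 11*u + 30)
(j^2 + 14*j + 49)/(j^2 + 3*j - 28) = (j + 7)/(j - 4)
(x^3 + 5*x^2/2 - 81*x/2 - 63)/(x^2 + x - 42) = x + 3/2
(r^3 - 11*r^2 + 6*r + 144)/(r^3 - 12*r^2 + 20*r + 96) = (r + 3)/(r + 2)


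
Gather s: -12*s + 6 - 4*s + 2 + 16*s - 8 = 0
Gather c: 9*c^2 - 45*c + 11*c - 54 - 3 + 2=9*c^2 - 34*c - 55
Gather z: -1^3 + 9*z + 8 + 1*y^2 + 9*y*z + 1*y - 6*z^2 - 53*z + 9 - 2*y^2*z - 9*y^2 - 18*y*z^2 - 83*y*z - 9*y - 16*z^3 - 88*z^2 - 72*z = -8*y^2 - 8*y - 16*z^3 + z^2*(-18*y - 94) + z*(-2*y^2 - 74*y - 116) + 16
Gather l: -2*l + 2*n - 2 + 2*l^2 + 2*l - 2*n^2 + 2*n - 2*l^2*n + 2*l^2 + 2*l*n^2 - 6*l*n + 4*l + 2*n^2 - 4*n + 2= l^2*(4 - 2*n) + l*(2*n^2 - 6*n + 4)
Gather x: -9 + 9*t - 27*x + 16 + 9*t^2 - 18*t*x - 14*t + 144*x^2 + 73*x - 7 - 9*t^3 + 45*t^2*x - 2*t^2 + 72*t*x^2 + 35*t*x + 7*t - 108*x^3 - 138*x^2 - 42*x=-9*t^3 + 7*t^2 + 2*t - 108*x^3 + x^2*(72*t + 6) + x*(45*t^2 + 17*t + 4)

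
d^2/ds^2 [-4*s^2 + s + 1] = -8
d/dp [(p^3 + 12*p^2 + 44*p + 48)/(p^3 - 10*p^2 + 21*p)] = 2*(-11*p^4 - 23*p^3 + 274*p^2 + 480*p - 504)/(p^2*(p^4 - 20*p^3 + 142*p^2 - 420*p + 441))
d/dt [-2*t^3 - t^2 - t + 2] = -6*t^2 - 2*t - 1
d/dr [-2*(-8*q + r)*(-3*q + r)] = 22*q - 4*r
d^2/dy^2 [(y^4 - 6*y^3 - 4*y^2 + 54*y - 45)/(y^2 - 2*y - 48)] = 2*(y^6 - 6*y^5 - 132*y^4 + 502*y^3 + 11385*y^2 - 33426*y - 16740)/(y^6 - 6*y^5 - 132*y^4 + 568*y^3 + 6336*y^2 - 13824*y - 110592)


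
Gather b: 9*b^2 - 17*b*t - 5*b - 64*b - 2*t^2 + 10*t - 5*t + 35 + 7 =9*b^2 + b*(-17*t - 69) - 2*t^2 + 5*t + 42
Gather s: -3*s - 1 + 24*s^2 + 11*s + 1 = 24*s^2 + 8*s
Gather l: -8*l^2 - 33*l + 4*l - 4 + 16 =-8*l^2 - 29*l + 12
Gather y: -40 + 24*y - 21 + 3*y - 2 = 27*y - 63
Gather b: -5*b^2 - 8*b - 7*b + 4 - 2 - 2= -5*b^2 - 15*b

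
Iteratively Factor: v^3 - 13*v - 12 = (v + 1)*(v^2 - v - 12) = (v + 1)*(v + 3)*(v - 4)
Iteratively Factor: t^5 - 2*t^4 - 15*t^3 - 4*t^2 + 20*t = (t + 2)*(t^4 - 4*t^3 - 7*t^2 + 10*t) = t*(t + 2)*(t^3 - 4*t^2 - 7*t + 10) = t*(t + 2)^2*(t^2 - 6*t + 5) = t*(t - 5)*(t + 2)^2*(t - 1)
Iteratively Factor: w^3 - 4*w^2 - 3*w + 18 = (w - 3)*(w^2 - w - 6) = (w - 3)^2*(w + 2)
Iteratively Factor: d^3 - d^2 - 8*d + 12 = (d - 2)*(d^2 + d - 6) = (d - 2)*(d + 3)*(d - 2)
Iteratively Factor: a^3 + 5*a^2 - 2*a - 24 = (a + 4)*(a^2 + a - 6) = (a - 2)*(a + 4)*(a + 3)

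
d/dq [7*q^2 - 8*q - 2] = 14*q - 8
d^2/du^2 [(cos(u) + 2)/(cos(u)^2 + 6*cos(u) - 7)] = (-9*(1 - cos(2*u))^2*cos(u)/4 - (1 - cos(2*u))^2/2 - 151*cos(u)/2 - 81*cos(2*u) - 21*cos(3*u) + cos(5*u)/2 + 177)/((cos(u) - 1)^3*(cos(u) + 7)^3)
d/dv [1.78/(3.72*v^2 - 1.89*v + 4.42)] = (3.3642 - 13.2432*v)/(3.72*v^2 - 1.89*v + 4.42)^2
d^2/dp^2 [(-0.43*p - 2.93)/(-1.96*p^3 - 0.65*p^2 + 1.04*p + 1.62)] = (9.911328*p^5 + 138.357576*p^4 + 61.841494*p^3 - 12.02349*p^2 + 46.652676*p + 11.059828)/(7.529536*p^9 + 7.49112*p^8 - 9.501492*p^7 - 26.345311*p^6 - 7.341672*p^5 + 19.869018*p^4 + 20.877328*p^3 - 0.138996*p^2 - 8.188128*p - 4.251528)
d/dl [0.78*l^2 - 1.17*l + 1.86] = 1.56*l - 1.17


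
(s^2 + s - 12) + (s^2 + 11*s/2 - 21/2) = 2*s^2 + 13*s/2 - 45/2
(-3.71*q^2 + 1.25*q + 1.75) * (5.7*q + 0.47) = -21.147*q^3 + 5.3813*q^2 + 10.5625*q + 0.8225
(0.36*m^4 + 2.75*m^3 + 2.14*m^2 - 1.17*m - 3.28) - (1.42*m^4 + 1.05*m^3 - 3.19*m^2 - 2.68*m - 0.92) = -1.06*m^4 + 1.7*m^3 + 5.33*m^2 + 1.51*m - 2.36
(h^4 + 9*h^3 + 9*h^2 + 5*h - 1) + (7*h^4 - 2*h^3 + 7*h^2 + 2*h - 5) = 8*h^4 + 7*h^3 + 16*h^2 + 7*h - 6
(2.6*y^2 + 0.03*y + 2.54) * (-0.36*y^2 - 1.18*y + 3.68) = -0.936*y^4 - 3.0788*y^3 + 8.6182*y^2 - 2.8868*y + 9.3472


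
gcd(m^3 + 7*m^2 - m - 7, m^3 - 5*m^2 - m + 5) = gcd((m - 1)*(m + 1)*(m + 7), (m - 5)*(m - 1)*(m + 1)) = m^2 - 1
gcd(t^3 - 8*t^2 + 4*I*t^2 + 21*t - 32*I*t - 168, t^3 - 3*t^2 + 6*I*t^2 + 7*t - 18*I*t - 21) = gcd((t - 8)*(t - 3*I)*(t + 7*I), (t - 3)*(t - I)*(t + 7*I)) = t + 7*I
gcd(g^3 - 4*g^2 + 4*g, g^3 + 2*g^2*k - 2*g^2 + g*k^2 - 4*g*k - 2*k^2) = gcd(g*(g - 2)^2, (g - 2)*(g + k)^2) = g - 2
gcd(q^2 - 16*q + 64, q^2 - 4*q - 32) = q - 8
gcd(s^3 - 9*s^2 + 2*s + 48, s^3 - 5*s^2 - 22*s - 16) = s^2 - 6*s - 16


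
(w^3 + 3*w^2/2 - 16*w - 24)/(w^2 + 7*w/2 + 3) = (w^2 - 16)/(w + 2)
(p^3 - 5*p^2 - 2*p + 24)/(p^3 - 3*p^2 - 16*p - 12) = (p^2 - 7*p + 12)/(p^2 - 5*p - 6)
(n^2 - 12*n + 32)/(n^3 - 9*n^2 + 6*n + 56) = (n - 8)/(n^2 - 5*n - 14)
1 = 1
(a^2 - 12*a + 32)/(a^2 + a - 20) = (a - 8)/(a + 5)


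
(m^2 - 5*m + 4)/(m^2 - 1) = (m - 4)/(m + 1)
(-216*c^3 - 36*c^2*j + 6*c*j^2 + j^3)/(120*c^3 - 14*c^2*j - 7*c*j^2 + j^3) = (-36*c^2 - 12*c*j - j^2)/(20*c^2 + c*j - j^2)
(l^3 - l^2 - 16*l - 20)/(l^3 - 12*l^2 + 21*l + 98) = (l^2 - 3*l - 10)/(l^2 - 14*l + 49)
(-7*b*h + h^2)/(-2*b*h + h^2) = (7*b - h)/(2*b - h)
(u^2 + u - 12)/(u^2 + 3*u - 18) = (u + 4)/(u + 6)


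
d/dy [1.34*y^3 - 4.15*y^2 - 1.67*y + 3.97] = 4.02*y^2 - 8.3*y - 1.67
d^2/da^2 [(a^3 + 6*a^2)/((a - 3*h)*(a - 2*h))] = 2*h*(19*a^3*h + 30*a^3 - 90*a^2*h^2 - 108*a^2*h + 108*a*h^3 + 216*h^3)/(a^6 - 15*a^5*h + 93*a^4*h^2 - 305*a^3*h^3 + 558*a^2*h^4 - 540*a*h^5 + 216*h^6)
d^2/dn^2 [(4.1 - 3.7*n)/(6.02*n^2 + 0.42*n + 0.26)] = (-(3.7*n - 4.1)*(12.04*n + 0.42)*(24.08*n + 0.84) + (133.644*n - 46.256)*(6.02*n^2 + 0.42*n + 0.26))/(6.02*n^2 + 0.42*n + 0.26)^3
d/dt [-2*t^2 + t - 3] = 1 - 4*t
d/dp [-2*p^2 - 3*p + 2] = -4*p - 3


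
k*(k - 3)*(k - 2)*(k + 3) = k^4 - 2*k^3 - 9*k^2 + 18*k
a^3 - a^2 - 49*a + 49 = (a - 7)*(a - 1)*(a + 7)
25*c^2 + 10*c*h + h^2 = (5*c + h)^2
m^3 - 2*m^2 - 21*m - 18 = (m - 6)*(m + 1)*(m + 3)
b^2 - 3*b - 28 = (b - 7)*(b + 4)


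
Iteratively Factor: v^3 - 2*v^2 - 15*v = (v)*(v^2 - 2*v - 15) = v*(v + 3)*(v - 5)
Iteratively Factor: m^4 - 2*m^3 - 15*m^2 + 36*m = (m + 4)*(m^3 - 6*m^2 + 9*m) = (m - 3)*(m + 4)*(m^2 - 3*m) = (m - 3)^2*(m + 4)*(m)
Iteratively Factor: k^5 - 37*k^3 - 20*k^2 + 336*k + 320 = (k + 4)*(k^4 - 4*k^3 - 21*k^2 + 64*k + 80) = (k + 4)^2*(k^3 - 8*k^2 + 11*k + 20) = (k + 1)*(k + 4)^2*(k^2 - 9*k + 20) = (k - 5)*(k + 1)*(k + 4)^2*(k - 4)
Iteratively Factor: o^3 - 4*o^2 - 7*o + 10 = (o - 5)*(o^2 + o - 2) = (o - 5)*(o - 1)*(o + 2)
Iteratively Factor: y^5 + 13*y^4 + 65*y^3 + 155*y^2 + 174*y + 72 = (y + 4)*(y^4 + 9*y^3 + 29*y^2 + 39*y + 18) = (y + 3)*(y + 4)*(y^3 + 6*y^2 + 11*y + 6) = (y + 2)*(y + 3)*(y + 4)*(y^2 + 4*y + 3) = (y + 2)*(y + 3)^2*(y + 4)*(y + 1)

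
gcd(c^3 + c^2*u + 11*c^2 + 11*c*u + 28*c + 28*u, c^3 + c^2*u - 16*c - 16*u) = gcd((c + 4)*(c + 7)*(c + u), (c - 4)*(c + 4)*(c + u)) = c^2 + c*u + 4*c + 4*u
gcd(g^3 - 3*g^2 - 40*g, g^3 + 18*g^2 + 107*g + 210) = g + 5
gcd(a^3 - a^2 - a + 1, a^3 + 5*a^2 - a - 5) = a^2 - 1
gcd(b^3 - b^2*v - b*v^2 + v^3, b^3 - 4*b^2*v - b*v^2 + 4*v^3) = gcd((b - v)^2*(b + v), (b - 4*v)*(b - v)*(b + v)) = -b^2 + v^2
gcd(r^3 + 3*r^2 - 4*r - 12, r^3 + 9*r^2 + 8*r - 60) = r - 2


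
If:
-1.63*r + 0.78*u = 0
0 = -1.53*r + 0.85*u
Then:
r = 0.00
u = 0.00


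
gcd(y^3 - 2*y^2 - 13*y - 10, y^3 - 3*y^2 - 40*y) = 1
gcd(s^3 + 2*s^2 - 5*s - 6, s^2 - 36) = 1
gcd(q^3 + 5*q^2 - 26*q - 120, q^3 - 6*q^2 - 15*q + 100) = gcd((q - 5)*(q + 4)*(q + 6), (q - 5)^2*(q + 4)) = q^2 - q - 20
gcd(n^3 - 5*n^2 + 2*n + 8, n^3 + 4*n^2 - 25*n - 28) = n^2 - 3*n - 4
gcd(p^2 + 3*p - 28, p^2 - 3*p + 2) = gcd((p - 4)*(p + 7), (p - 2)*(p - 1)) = 1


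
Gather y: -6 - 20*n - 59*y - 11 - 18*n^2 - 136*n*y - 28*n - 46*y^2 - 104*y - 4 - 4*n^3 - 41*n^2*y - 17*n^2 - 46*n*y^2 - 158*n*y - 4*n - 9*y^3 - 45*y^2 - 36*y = -4*n^3 - 35*n^2 - 52*n - 9*y^3 + y^2*(-46*n - 91) + y*(-41*n^2 - 294*n - 199) - 21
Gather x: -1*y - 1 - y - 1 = -2*y - 2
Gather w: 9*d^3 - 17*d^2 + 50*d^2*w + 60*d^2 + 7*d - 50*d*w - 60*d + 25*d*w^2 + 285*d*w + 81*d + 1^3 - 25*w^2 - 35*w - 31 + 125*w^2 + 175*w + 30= 9*d^3 + 43*d^2 + 28*d + w^2*(25*d + 100) + w*(50*d^2 + 235*d + 140)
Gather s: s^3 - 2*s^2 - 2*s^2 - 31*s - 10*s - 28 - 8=s^3 - 4*s^2 - 41*s - 36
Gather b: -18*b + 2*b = -16*b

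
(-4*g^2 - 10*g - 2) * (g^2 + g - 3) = -4*g^4 - 14*g^3 + 28*g + 6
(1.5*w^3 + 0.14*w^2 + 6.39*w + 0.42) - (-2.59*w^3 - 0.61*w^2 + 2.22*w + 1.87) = 4.09*w^3 + 0.75*w^2 + 4.17*w - 1.45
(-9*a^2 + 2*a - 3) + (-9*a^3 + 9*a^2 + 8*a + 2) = -9*a^3 + 10*a - 1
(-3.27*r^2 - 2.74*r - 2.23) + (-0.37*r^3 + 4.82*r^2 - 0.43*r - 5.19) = -0.37*r^3 + 1.55*r^2 - 3.17*r - 7.42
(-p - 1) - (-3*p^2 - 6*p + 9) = 3*p^2 + 5*p - 10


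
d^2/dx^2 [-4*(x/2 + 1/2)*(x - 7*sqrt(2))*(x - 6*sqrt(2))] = -12*x - 4 + 52*sqrt(2)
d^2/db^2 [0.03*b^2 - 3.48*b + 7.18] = 0.0600000000000000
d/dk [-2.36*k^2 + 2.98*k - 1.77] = 2.98 - 4.72*k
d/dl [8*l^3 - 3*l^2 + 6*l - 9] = 24*l^2 - 6*l + 6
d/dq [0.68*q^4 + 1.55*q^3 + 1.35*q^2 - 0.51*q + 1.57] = 2.72*q^3 + 4.65*q^2 + 2.7*q - 0.51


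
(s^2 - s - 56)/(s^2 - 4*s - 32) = (s + 7)/(s + 4)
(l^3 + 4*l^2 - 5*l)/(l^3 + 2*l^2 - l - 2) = l*(l + 5)/(l^2 + 3*l + 2)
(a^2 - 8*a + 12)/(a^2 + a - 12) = (a^2 - 8*a + 12)/(a^2 + a - 12)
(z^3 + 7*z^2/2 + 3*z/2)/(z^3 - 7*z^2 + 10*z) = (2*z^2 + 7*z + 3)/(2*(z^2 - 7*z + 10))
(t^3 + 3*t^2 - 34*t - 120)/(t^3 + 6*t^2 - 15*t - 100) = (t^2 - 2*t - 24)/(t^2 + t - 20)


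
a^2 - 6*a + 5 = (a - 5)*(a - 1)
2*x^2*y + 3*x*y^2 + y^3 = y*(x + y)*(2*x + y)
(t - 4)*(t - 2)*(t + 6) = t^3 - 28*t + 48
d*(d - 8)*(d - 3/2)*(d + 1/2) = d^4 - 9*d^3 + 29*d^2/4 + 6*d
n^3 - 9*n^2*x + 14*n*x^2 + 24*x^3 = (n - 6*x)*(n - 4*x)*(n + x)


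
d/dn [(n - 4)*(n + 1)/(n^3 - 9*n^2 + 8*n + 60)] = (-n^4 + 6*n^3 - 7*n^2 + 48*n - 148)/(n^6 - 18*n^5 + 97*n^4 - 24*n^3 - 1016*n^2 + 960*n + 3600)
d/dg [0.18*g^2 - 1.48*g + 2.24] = 0.36*g - 1.48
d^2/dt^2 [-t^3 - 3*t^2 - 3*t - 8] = -6*t - 6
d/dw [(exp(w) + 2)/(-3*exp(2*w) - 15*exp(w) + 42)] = ((exp(w) + 2)*(2*exp(w) + 5) - exp(2*w) - 5*exp(w) + 14)*exp(w)/(3*(exp(2*w) + 5*exp(w) - 14)^2)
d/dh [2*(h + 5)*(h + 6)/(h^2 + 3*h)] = 4*(-4*h^2 - 30*h - 45)/(h^2*(h^2 + 6*h + 9))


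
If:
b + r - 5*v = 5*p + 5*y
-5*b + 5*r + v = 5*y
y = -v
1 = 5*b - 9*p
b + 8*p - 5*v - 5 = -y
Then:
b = 13/14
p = 17/42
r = 23/21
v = -5/36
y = 5/36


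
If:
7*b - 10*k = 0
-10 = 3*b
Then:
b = -10/3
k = -7/3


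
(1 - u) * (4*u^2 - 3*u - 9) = -4*u^3 + 7*u^2 + 6*u - 9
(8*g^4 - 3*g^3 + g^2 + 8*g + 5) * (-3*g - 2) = -24*g^5 - 7*g^4 + 3*g^3 - 26*g^2 - 31*g - 10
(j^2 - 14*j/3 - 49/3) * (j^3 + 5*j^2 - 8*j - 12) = j^5 + j^4/3 - 143*j^3/3 - 169*j^2/3 + 560*j/3 + 196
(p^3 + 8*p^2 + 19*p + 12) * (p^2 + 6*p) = p^5 + 14*p^4 + 67*p^3 + 126*p^2 + 72*p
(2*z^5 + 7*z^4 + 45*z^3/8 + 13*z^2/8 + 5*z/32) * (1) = 2*z^5 + 7*z^4 + 45*z^3/8 + 13*z^2/8 + 5*z/32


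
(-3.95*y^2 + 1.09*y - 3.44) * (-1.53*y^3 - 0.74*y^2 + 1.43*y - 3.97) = 6.0435*y^5 + 1.2553*y^4 - 1.1919*y^3 + 19.7858*y^2 - 9.2465*y + 13.6568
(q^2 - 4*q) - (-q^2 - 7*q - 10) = 2*q^2 + 3*q + 10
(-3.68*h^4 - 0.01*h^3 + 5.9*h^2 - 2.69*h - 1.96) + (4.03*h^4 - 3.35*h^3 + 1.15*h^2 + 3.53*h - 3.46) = 0.35*h^4 - 3.36*h^3 + 7.05*h^2 + 0.84*h - 5.42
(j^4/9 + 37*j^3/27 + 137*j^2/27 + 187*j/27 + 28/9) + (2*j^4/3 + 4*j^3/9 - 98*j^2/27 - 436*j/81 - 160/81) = 7*j^4/9 + 49*j^3/27 + 13*j^2/9 + 125*j/81 + 92/81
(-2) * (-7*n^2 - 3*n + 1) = 14*n^2 + 6*n - 2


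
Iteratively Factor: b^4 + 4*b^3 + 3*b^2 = (b)*(b^3 + 4*b^2 + 3*b) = b*(b + 1)*(b^2 + 3*b) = b*(b + 1)*(b + 3)*(b)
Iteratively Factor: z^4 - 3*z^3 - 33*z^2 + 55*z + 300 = (z + 3)*(z^3 - 6*z^2 - 15*z + 100) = (z - 5)*(z + 3)*(z^2 - z - 20) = (z - 5)*(z + 3)*(z + 4)*(z - 5)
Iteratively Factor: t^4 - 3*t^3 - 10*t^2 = (t)*(t^3 - 3*t^2 - 10*t) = t*(t - 5)*(t^2 + 2*t) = t*(t - 5)*(t + 2)*(t)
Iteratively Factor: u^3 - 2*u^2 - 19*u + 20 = (u - 5)*(u^2 + 3*u - 4) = (u - 5)*(u - 1)*(u + 4)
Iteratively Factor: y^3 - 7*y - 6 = (y + 2)*(y^2 - 2*y - 3) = (y + 1)*(y + 2)*(y - 3)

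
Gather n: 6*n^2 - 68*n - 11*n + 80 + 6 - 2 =6*n^2 - 79*n + 84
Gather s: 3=3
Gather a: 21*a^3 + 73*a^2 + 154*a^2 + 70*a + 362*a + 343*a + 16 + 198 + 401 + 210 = 21*a^3 + 227*a^2 + 775*a + 825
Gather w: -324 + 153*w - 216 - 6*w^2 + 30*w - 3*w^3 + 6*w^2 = -3*w^3 + 183*w - 540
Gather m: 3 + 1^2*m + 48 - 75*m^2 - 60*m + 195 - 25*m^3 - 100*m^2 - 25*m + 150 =-25*m^3 - 175*m^2 - 84*m + 396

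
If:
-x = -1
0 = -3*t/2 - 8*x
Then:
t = -16/3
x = 1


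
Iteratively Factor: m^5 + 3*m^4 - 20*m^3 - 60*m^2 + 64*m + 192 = (m + 4)*(m^4 - m^3 - 16*m^2 + 4*m + 48) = (m - 4)*(m + 4)*(m^3 + 3*m^2 - 4*m - 12) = (m - 4)*(m - 2)*(m + 4)*(m^2 + 5*m + 6) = (m - 4)*(m - 2)*(m + 3)*(m + 4)*(m + 2)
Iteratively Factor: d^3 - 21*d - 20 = (d + 4)*(d^2 - 4*d - 5) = (d + 1)*(d + 4)*(d - 5)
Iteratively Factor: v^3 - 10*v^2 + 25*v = (v)*(v^2 - 10*v + 25) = v*(v - 5)*(v - 5)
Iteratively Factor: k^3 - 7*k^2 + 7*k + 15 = (k + 1)*(k^2 - 8*k + 15) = (k - 5)*(k + 1)*(k - 3)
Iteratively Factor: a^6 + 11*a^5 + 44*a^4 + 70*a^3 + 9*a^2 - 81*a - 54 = (a + 2)*(a^5 + 9*a^4 + 26*a^3 + 18*a^2 - 27*a - 27) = (a + 2)*(a + 3)*(a^4 + 6*a^3 + 8*a^2 - 6*a - 9) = (a + 2)*(a + 3)^2*(a^3 + 3*a^2 - a - 3) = (a - 1)*(a + 2)*(a + 3)^2*(a^2 + 4*a + 3) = (a - 1)*(a + 1)*(a + 2)*(a + 3)^2*(a + 3)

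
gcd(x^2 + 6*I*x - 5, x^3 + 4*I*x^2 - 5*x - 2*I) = x + I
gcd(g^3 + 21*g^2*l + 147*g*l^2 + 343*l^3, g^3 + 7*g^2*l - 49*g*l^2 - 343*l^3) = g^2 + 14*g*l + 49*l^2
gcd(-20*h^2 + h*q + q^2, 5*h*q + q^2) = 5*h + q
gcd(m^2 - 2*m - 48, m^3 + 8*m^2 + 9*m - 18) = m + 6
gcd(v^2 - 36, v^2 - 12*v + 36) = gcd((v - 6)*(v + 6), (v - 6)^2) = v - 6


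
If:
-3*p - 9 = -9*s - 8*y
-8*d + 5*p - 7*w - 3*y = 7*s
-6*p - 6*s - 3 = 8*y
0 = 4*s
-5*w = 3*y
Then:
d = -71/96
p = -4/3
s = 0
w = -3/8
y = 5/8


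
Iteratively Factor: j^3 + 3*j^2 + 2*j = (j)*(j^2 + 3*j + 2) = j*(j + 2)*(j + 1)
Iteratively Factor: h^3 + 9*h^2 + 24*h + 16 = (h + 1)*(h^2 + 8*h + 16) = (h + 1)*(h + 4)*(h + 4)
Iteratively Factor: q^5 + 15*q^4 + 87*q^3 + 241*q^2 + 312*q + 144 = (q + 1)*(q^4 + 14*q^3 + 73*q^2 + 168*q + 144) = (q + 1)*(q + 3)*(q^3 + 11*q^2 + 40*q + 48) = (q + 1)*(q + 3)*(q + 4)*(q^2 + 7*q + 12) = (q + 1)*(q + 3)*(q + 4)^2*(q + 3)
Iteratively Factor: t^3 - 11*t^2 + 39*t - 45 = (t - 3)*(t^2 - 8*t + 15) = (t - 5)*(t - 3)*(t - 3)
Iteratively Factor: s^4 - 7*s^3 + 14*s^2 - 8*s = (s)*(s^3 - 7*s^2 + 14*s - 8) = s*(s - 4)*(s^2 - 3*s + 2) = s*(s - 4)*(s - 1)*(s - 2)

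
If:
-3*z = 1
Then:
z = -1/3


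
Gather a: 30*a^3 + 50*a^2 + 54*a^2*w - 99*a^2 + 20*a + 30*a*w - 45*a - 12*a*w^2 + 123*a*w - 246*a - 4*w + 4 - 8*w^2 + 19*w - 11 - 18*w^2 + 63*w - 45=30*a^3 + a^2*(54*w - 49) + a*(-12*w^2 + 153*w - 271) - 26*w^2 + 78*w - 52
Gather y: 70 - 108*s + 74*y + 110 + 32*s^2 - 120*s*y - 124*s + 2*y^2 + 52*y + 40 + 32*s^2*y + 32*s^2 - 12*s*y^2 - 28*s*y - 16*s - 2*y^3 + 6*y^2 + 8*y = 64*s^2 - 248*s - 2*y^3 + y^2*(8 - 12*s) + y*(32*s^2 - 148*s + 134) + 220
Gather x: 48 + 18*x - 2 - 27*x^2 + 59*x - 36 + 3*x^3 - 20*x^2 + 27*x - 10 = 3*x^3 - 47*x^2 + 104*x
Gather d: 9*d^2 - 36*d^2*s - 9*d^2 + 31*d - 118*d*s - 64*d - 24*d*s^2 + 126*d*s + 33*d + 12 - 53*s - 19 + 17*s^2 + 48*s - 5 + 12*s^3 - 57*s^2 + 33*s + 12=-36*d^2*s + d*(-24*s^2 + 8*s) + 12*s^3 - 40*s^2 + 28*s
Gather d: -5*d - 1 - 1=-5*d - 2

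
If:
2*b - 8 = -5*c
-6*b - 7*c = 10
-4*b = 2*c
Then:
No Solution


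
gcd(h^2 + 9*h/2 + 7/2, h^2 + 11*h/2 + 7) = h + 7/2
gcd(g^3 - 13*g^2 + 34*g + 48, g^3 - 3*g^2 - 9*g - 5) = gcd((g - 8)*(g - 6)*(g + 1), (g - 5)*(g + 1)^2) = g + 1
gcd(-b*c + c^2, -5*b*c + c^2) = c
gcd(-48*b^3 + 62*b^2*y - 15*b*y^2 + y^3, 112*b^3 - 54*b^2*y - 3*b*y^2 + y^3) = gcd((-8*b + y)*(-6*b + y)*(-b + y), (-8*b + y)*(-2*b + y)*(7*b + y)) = -8*b + y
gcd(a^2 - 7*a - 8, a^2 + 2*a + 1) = a + 1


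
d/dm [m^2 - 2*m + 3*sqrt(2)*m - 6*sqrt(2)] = 2*m - 2 + 3*sqrt(2)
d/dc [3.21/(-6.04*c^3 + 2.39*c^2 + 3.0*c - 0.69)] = (58.1652*c^2 - 15.3438*c - 9.63)/(6.04*c^3 - 2.39*c^2 - 3.0*c + 0.69)^2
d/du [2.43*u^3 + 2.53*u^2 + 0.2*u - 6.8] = 7.29*u^2 + 5.06*u + 0.2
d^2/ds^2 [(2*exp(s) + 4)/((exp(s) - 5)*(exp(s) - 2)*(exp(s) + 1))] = 8*(exp(6*s) - 27*exp(4*s) + 47*exp(3*s) + 18*exp(2*s) + 117*exp(s) + 10)*exp(s)/(exp(9*s) - 18*exp(8*s) + 117*exp(7*s) - 294*exp(6*s) - 9*exp(5*s) + 1098*exp(4*s) - 753*exp(3*s) - 1530*exp(2*s) + 900*exp(s) + 1000)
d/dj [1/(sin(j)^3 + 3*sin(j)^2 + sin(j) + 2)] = (-6*sin(j) + 3*cos(j)^2 - 4)*cos(j)/(sin(j)^3 + 3*sin(j)^2 + sin(j) + 2)^2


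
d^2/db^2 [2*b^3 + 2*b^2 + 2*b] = 12*b + 4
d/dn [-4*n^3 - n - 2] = -12*n^2 - 1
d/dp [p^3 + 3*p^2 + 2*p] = 3*p^2 + 6*p + 2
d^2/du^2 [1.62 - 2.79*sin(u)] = 2.79*sin(u)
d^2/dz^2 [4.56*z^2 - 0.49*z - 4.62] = 9.12000000000000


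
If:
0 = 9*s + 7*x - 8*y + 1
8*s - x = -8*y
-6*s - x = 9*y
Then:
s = -17/433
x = -24/433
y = 14/433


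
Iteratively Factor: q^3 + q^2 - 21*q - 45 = (q + 3)*(q^2 - 2*q - 15) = (q - 5)*(q + 3)*(q + 3)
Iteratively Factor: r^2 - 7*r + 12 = (r - 3)*(r - 4)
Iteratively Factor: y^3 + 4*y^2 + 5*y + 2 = (y + 2)*(y^2 + 2*y + 1) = (y + 1)*(y + 2)*(y + 1)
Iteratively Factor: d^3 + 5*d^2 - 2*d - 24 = (d - 2)*(d^2 + 7*d + 12) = (d - 2)*(d + 4)*(d + 3)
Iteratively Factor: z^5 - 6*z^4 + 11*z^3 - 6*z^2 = (z - 3)*(z^4 - 3*z^3 + 2*z^2) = z*(z - 3)*(z^3 - 3*z^2 + 2*z) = z*(z - 3)*(z - 2)*(z^2 - z) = z^2*(z - 3)*(z - 2)*(z - 1)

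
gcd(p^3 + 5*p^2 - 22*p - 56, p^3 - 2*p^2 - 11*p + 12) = p - 4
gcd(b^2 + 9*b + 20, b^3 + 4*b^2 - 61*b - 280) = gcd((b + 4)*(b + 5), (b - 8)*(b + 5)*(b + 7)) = b + 5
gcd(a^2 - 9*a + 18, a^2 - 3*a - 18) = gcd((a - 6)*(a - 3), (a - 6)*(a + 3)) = a - 6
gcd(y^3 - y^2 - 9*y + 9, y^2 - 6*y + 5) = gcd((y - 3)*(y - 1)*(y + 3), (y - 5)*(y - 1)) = y - 1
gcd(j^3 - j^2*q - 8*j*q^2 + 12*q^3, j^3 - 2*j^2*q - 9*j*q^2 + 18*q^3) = -j^2 - j*q + 6*q^2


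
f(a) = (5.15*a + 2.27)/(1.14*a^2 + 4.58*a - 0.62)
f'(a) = (-2.28*a - 4.58)*(5.15*a + 2.27)/(1.14*a^2 + 4.58*a - 0.62)^2 + 5.15/(1.14*a^2 + 4.58*a - 0.62)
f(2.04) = 0.95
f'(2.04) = -0.27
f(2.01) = 0.96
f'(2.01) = -0.27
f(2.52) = 0.84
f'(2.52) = -0.19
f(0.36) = 3.51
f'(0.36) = -11.71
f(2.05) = 0.95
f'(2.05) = -0.27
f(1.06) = 1.40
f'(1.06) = -0.84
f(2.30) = 0.89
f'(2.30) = -0.22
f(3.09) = 0.74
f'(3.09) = -0.14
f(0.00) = -3.66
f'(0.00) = -35.35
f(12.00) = 0.29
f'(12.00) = -0.02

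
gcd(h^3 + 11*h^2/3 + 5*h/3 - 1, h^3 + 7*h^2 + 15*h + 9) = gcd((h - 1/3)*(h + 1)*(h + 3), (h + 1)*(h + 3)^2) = h^2 + 4*h + 3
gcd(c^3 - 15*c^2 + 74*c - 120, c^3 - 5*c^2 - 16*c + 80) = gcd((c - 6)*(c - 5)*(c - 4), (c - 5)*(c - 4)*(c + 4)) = c^2 - 9*c + 20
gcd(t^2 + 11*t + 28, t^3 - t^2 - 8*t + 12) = 1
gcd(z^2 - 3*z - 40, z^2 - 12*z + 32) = z - 8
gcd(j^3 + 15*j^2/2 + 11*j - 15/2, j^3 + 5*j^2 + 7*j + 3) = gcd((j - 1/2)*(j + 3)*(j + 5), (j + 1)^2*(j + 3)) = j + 3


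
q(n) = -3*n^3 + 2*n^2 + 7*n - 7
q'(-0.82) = -2.33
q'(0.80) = 4.44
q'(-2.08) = -40.26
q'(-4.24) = -171.76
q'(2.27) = -30.30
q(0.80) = -1.66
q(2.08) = -10.78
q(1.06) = -0.91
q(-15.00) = 10463.00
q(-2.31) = 24.48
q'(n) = -9*n^2 + 4*n + 7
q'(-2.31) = -50.26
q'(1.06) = 1.13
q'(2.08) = -23.62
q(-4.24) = 227.95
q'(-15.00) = -2078.00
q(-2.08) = 14.09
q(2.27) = -15.90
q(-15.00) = 10463.00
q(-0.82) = -9.74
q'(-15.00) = -2078.00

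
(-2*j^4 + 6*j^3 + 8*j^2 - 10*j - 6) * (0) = 0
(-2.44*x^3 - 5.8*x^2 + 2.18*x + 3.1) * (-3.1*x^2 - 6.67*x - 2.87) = 7.564*x^5 + 34.2548*x^4 + 38.9308*x^3 - 7.5046*x^2 - 26.9336*x - 8.897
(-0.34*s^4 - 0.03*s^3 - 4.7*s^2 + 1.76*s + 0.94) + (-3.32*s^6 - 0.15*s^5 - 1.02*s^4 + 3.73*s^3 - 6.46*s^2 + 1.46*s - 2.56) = -3.32*s^6 - 0.15*s^5 - 1.36*s^4 + 3.7*s^3 - 11.16*s^2 + 3.22*s - 1.62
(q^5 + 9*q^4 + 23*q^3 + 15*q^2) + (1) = q^5 + 9*q^4 + 23*q^3 + 15*q^2 + 1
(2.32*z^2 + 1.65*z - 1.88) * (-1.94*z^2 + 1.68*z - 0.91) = -4.5008*z^4 + 0.6966*z^3 + 4.308*z^2 - 4.6599*z + 1.7108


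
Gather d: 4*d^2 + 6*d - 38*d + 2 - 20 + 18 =4*d^2 - 32*d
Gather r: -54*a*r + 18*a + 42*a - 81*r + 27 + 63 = 60*a + r*(-54*a - 81) + 90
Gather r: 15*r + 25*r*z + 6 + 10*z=r*(25*z + 15) + 10*z + 6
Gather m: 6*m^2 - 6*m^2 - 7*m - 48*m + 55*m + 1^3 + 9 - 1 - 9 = 0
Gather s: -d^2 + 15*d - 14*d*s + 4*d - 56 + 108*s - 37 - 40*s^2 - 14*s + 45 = -d^2 + 19*d - 40*s^2 + s*(94 - 14*d) - 48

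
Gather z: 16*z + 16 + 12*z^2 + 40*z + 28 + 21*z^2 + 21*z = 33*z^2 + 77*z + 44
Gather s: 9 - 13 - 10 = -14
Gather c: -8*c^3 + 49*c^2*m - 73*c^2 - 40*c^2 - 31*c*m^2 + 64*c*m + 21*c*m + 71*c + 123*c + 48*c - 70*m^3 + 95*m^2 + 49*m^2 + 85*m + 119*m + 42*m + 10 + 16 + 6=-8*c^3 + c^2*(49*m - 113) + c*(-31*m^2 + 85*m + 242) - 70*m^3 + 144*m^2 + 246*m + 32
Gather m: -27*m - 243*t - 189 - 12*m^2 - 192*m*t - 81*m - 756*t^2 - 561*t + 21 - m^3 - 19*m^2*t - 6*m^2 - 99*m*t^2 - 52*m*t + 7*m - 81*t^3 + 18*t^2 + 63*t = -m^3 + m^2*(-19*t - 18) + m*(-99*t^2 - 244*t - 101) - 81*t^3 - 738*t^2 - 741*t - 168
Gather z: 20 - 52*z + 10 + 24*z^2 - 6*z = 24*z^2 - 58*z + 30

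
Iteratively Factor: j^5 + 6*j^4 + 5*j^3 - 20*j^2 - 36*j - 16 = (j - 2)*(j^4 + 8*j^3 + 21*j^2 + 22*j + 8) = (j - 2)*(j + 1)*(j^3 + 7*j^2 + 14*j + 8) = (j - 2)*(j + 1)*(j + 2)*(j^2 + 5*j + 4) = (j - 2)*(j + 1)^2*(j + 2)*(j + 4)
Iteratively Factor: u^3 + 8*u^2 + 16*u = (u + 4)*(u^2 + 4*u) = u*(u + 4)*(u + 4)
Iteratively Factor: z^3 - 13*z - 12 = (z + 1)*(z^2 - z - 12) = (z - 4)*(z + 1)*(z + 3)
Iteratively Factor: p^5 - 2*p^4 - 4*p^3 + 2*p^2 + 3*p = (p - 3)*(p^4 + p^3 - p^2 - p) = (p - 3)*(p - 1)*(p^3 + 2*p^2 + p) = (p - 3)*(p - 1)*(p + 1)*(p^2 + p) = p*(p - 3)*(p - 1)*(p + 1)*(p + 1)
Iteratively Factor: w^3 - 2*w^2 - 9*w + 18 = (w + 3)*(w^2 - 5*w + 6) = (w - 2)*(w + 3)*(w - 3)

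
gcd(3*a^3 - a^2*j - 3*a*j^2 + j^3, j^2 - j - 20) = 1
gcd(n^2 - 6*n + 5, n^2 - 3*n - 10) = n - 5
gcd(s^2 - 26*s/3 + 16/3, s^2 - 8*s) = s - 8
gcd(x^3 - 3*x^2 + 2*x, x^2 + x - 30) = 1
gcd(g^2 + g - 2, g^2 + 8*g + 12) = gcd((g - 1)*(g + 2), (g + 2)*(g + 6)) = g + 2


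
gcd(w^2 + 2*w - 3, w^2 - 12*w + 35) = 1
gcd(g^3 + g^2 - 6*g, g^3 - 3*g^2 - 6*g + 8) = 1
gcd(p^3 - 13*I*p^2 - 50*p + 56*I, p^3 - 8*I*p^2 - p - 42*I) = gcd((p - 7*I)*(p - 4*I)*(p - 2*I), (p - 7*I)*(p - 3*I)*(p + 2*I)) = p - 7*I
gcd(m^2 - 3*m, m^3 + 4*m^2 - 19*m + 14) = 1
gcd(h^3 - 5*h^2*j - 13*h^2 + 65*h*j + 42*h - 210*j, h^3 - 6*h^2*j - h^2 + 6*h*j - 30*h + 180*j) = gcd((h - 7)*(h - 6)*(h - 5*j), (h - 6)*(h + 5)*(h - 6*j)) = h - 6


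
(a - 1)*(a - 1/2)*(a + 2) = a^3 + a^2/2 - 5*a/2 + 1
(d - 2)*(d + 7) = d^2 + 5*d - 14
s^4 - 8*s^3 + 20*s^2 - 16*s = s*(s - 4)*(s - 2)^2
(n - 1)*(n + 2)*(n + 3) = n^3 + 4*n^2 + n - 6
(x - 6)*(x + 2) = x^2 - 4*x - 12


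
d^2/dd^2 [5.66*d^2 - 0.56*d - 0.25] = 11.3200000000000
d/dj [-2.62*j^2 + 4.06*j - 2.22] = 4.06 - 5.24*j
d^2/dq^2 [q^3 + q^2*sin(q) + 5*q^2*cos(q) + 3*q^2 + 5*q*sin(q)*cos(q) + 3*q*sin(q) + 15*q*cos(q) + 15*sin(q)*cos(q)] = -q^2*sin(q) - 5*q^2*cos(q) - 23*q*sin(q) - 10*q*sin(2*q) - 11*q*cos(q) + 6*q - 28*sin(q) - 30*sin(2*q) + 16*cos(q) + 10*cos(2*q) + 6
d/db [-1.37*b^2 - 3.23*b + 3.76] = -2.74*b - 3.23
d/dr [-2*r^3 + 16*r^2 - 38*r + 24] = -6*r^2 + 32*r - 38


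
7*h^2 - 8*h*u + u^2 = (-7*h + u)*(-h + u)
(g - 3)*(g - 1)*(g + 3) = g^3 - g^2 - 9*g + 9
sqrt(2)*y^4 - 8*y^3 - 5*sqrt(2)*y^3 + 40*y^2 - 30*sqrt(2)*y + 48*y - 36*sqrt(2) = (y - 6)*(y - 3*sqrt(2))*(y - sqrt(2))*(sqrt(2)*y + sqrt(2))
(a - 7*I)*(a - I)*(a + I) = a^3 - 7*I*a^2 + a - 7*I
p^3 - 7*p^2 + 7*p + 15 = (p - 5)*(p - 3)*(p + 1)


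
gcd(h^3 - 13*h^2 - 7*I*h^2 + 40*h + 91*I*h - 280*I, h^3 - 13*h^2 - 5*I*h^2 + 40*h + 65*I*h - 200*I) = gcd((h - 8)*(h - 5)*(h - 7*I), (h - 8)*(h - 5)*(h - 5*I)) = h^2 - 13*h + 40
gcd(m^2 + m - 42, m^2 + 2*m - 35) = m + 7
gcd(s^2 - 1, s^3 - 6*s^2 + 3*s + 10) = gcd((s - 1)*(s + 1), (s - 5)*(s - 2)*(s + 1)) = s + 1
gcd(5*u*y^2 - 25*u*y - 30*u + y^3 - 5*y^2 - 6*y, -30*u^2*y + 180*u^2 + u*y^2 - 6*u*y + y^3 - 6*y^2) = y - 6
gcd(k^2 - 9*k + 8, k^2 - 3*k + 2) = k - 1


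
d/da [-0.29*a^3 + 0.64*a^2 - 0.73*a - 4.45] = -0.87*a^2 + 1.28*a - 0.73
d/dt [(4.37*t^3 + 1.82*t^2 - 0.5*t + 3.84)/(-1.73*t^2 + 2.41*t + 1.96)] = (-7.5601*t^4 + 21.0634*t^3 + 29.2168*t^2 + 20.4208*t - 10.2344)/(2.9929*t^4 - 8.3386*t^3 - 0.9735*t^2 + 9.4472*t + 3.8416)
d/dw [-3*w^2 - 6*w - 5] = -6*w - 6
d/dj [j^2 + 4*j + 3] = 2*j + 4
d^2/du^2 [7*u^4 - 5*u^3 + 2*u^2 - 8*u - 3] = 84*u^2 - 30*u + 4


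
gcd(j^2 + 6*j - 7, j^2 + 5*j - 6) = j - 1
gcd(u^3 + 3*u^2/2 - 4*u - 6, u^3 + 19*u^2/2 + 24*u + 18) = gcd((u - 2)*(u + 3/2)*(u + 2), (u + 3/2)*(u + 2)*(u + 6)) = u^2 + 7*u/2 + 3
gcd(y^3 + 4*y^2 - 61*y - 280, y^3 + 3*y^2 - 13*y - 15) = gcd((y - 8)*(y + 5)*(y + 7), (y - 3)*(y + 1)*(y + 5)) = y + 5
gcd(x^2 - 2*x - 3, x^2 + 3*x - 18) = x - 3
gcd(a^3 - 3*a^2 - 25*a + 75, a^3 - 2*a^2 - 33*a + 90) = a^2 - 8*a + 15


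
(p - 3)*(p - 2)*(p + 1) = p^3 - 4*p^2 + p + 6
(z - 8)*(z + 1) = z^2 - 7*z - 8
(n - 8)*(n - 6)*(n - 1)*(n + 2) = n^4 - 13*n^3 + 32*n^2 + 76*n - 96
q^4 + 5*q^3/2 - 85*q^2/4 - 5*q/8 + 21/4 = (q - 7/2)*(q - 1/2)*(q + 1/2)*(q + 6)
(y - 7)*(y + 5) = y^2 - 2*y - 35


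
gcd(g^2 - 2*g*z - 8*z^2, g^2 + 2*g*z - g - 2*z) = g + 2*z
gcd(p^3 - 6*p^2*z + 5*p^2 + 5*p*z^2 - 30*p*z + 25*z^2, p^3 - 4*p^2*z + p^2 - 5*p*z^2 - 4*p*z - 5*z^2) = -p + 5*z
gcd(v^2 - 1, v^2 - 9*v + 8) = v - 1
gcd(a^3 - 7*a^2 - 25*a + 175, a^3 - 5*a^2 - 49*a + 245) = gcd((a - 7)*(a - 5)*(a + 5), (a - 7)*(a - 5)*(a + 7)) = a^2 - 12*a + 35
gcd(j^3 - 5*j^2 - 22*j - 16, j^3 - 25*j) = 1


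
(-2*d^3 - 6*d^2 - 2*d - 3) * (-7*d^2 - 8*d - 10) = 14*d^5 + 58*d^4 + 82*d^3 + 97*d^2 + 44*d + 30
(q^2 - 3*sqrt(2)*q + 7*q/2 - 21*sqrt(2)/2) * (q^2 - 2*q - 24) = q^4 - 3*sqrt(2)*q^3 + 3*q^3/2 - 31*q^2 - 9*sqrt(2)*q^2/2 - 84*q + 93*sqrt(2)*q + 252*sqrt(2)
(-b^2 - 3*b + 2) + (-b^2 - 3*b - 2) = -2*b^2 - 6*b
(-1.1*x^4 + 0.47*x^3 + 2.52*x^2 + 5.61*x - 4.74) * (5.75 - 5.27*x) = 5.797*x^5 - 8.8019*x^4 - 10.5779*x^3 - 15.0747*x^2 + 57.2373*x - 27.255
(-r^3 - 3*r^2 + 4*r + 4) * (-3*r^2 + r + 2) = 3*r^5 + 8*r^4 - 17*r^3 - 14*r^2 + 12*r + 8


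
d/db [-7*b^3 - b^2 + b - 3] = -21*b^2 - 2*b + 1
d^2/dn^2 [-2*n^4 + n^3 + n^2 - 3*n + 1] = -24*n^2 + 6*n + 2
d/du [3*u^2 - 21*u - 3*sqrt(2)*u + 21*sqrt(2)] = 6*u - 21 - 3*sqrt(2)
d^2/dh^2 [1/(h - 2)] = 2/(h - 2)^3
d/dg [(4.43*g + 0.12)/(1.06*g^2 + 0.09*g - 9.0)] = (4.6958*g^2 + 0.3987*g - (2.12*g + 0.09)*(4.43*g + 0.12) - 39.87)/(1.06*g^2 + 0.09*g - 9.0)^2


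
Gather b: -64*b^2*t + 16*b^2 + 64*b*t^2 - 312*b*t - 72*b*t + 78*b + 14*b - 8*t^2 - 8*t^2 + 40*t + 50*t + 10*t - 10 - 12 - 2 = b^2*(16 - 64*t) + b*(64*t^2 - 384*t + 92) - 16*t^2 + 100*t - 24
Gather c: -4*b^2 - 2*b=-4*b^2 - 2*b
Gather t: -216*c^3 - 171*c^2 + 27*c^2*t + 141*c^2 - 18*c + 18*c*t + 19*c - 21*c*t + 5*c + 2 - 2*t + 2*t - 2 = -216*c^3 - 30*c^2 + 6*c + t*(27*c^2 - 3*c)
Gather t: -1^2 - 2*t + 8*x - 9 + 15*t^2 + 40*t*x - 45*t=15*t^2 + t*(40*x - 47) + 8*x - 10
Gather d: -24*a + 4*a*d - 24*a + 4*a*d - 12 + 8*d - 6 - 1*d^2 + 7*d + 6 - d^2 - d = -48*a - 2*d^2 + d*(8*a + 14) - 12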